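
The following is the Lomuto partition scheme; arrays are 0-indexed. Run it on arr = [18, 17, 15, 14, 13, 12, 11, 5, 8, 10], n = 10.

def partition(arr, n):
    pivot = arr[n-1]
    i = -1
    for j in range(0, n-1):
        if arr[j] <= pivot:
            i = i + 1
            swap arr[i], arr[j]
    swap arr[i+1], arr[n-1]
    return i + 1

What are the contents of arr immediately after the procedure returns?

pivot=10, i=-1
j=0: 18>10, skip
j=1: 17>10, skip
j=2: 15>10, skip
j=3: 14>10, skip
j=4: 13>10, skip
j=5: 12>10, skip
j=6: 11>10, skip
j=7: 5≤10, i=0, swap(0,7) ⇒ [5, 17, 15, 14, 13, 12, 11, 18, 8, 10]
j=8: 8≤10, i=1, swap(1,8) ⇒ [5, 8, 15, 14, 13, 12, 11, 18, 17, 10]
swap(2,9) ⇒ [5, 8, 10, 14, 13, 12, 11, 18, 17, 15]; return 2

[5, 8, 10, 14, 13, 12, 11, 18, 17, 15]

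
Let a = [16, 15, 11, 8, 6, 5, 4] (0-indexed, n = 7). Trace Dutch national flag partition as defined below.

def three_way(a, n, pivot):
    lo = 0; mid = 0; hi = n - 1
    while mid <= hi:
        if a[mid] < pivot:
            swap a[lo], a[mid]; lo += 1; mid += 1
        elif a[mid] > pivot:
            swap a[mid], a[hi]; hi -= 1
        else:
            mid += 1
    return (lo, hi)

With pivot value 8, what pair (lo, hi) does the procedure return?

(3, 3)

lo=0 mid=0 hi=6
16>8: swap(0,6), hi=5 ⇒ [4, 15, 11, 8, 6, 5, 16]
4<8: swap(0,0), lo=1 mid=1 ⇒ [4, 15, 11, 8, 6, 5, 16]
15>8: swap(1,5), hi=4 ⇒ [4, 5, 11, 8, 6, 15, 16]
5<8: swap(1,1), lo=2 mid=2 ⇒ [4, 5, 11, 8, 6, 15, 16]
11>8: swap(2,4), hi=3 ⇒ [4, 5, 6, 8, 11, 15, 16]
6<8: swap(2,2), lo=3 mid=3 ⇒ [4, 5, 6, 8, 11, 15, 16]
8=8: mid=4
done. lo=3 hi=3; a=[4, 5, 6, 8, 11, 15, 16]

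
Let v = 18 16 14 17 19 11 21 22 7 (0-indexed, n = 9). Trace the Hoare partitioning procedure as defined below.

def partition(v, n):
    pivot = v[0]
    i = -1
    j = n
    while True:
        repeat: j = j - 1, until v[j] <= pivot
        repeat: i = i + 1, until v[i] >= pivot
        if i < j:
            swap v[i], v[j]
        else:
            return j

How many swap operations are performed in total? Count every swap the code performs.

pivot=18
j stops at 8 (7), i stops at 0 (18); swap ⇒ 7 16 14 17 19 11 21 22 18
j stops at 5 (11), i stops at 4 (19); swap ⇒ 7 16 14 17 11 19 21 22 18
j stops at 4, i stops at 5; i≥j ⇒ return 4. v=7 16 14 17 11 19 21 22 18

2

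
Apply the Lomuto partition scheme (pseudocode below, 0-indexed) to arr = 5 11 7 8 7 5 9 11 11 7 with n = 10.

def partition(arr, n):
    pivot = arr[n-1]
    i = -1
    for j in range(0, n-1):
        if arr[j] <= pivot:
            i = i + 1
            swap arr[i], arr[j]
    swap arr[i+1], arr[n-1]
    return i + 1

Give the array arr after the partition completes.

5 7 7 5 7 8 9 11 11 11

pivot = arr[9] = 7; i = -1
j=0: arr[0]=5 ≤ 7 → i=0, swap arr[0],arr[0] (no change) → 5 11 7 8 7 5 9 11 11 7
j=1: arr[1]=11 > 7 → no swap
j=2: arr[2]=7 ≤ 7 → i=1, swap arr[1],arr[2] → 5 7 11 8 7 5 9 11 11 7
j=3: arr[3]=8 > 7 → no swap
j=4: arr[4]=7 ≤ 7 → i=2, swap arr[2],arr[4] → 5 7 7 8 11 5 9 11 11 7
j=5: arr[5]=5 ≤ 7 → i=3, swap arr[3],arr[5] → 5 7 7 5 11 8 9 11 11 7
j=6: arr[6]=9 > 7 → no swap
j=7: arr[7]=11 > 7 → no swap
j=8: arr[8]=11 > 7 → no swap
final swap arr[4],arr[9] → 5 7 7 5 7 8 9 11 11 11; return 4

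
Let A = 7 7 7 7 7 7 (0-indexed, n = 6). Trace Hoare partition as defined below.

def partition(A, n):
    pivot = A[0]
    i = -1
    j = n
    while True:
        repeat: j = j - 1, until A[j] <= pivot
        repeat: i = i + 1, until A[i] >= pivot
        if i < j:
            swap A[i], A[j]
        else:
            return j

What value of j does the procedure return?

2

pivot = A[0] = 7; i = -1, j = 6
j→5 (A[5]=7≤7), i→0 (A[0]=7≥7); i<j, swap → 7 7 7 7 7 7
j→4 (A[4]=7≤7), i→1 (A[1]=7≥7); i<j, swap → 7 7 7 7 7 7
j→3 (A[3]=7≤7), i→2 (A[2]=7≥7); i<j, swap → 7 7 7 7 7 7
j→2, i→3; i≥j, return j=2. A = 7 7 7 7 7 7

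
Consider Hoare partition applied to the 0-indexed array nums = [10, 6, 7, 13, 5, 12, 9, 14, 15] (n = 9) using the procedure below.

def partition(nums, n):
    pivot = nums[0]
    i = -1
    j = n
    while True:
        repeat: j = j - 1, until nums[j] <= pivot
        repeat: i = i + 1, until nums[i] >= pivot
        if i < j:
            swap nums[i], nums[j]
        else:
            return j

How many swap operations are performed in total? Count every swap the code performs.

pivot = nums[0] = 10; i = -1, j = 9
j→6 (nums[6]=9≤10), i→0 (nums[0]=10≥10); i<j, swap → [9, 6, 7, 13, 5, 12, 10, 14, 15]
j→4 (nums[4]=5≤10), i→3 (nums[3]=13≥10); i<j, swap → [9, 6, 7, 5, 13, 12, 10, 14, 15]
j→3, i→4; i≥j, return j=3. nums = [9, 6, 7, 5, 13, 12, 10, 14, 15]

2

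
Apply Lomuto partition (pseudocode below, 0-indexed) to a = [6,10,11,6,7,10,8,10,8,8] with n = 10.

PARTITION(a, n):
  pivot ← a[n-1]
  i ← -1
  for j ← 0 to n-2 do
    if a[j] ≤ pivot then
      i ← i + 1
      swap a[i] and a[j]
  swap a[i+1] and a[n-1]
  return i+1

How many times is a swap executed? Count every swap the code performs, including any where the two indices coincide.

6

pivot = a[9] = 8; i = -1
j=0: a[0]=6 ≤ 8 → i=0, swap a[0],a[0] (no change) → [6,10,11,6,7,10,8,10,8,8]
j=1: a[1]=10 > 8 → no swap
j=2: a[2]=11 > 8 → no swap
j=3: a[3]=6 ≤ 8 → i=1, swap a[1],a[3] → [6,6,11,10,7,10,8,10,8,8]
j=4: a[4]=7 ≤ 8 → i=2, swap a[2],a[4] → [6,6,7,10,11,10,8,10,8,8]
j=5: a[5]=10 > 8 → no swap
j=6: a[6]=8 ≤ 8 → i=3, swap a[3],a[6] → [6,6,7,8,11,10,10,10,8,8]
j=7: a[7]=10 > 8 → no swap
j=8: a[8]=8 ≤ 8 → i=4, swap a[4],a[8] → [6,6,7,8,8,10,10,10,11,8]
final swap a[5],a[9] → [6,6,7,8,8,8,10,10,11,10]; return 5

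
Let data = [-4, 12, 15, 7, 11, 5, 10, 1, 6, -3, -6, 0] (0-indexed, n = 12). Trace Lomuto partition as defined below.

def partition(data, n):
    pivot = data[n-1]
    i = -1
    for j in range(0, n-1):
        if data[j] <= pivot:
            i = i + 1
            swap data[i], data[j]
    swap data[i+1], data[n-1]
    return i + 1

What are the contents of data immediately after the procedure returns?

[-4, -3, -6, 0, 11, 5, 10, 1, 6, 12, 15, 7]

pivot=0, i=-1
j=0: -4≤0, i=0, swap(0,0) ⇒ [-4, 12, 15, 7, 11, 5, 10, 1, 6, -3, -6, 0]
j=1: 12>0, skip
j=2: 15>0, skip
j=3: 7>0, skip
j=4: 11>0, skip
j=5: 5>0, skip
j=6: 10>0, skip
j=7: 1>0, skip
j=8: 6>0, skip
j=9: -3≤0, i=1, swap(1,9) ⇒ [-4, -3, 15, 7, 11, 5, 10, 1, 6, 12, -6, 0]
j=10: -6≤0, i=2, swap(2,10) ⇒ [-4, -3, -6, 7, 11, 5, 10, 1, 6, 12, 15, 0]
swap(3,11) ⇒ [-4, -3, -6, 0, 11, 5, 10, 1, 6, 12, 15, 7]; return 3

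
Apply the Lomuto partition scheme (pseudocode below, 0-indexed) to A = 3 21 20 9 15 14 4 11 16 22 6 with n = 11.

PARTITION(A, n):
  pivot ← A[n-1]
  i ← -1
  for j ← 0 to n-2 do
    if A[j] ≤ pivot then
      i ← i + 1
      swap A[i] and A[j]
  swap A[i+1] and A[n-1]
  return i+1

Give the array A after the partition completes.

pivot = A[10] = 6; i = -1
j=0: A[0]=3 ≤ 6 → i=0, swap A[0],A[0] (no change) → 3 21 20 9 15 14 4 11 16 22 6
j=1: A[1]=21 > 6 → no swap
j=2: A[2]=20 > 6 → no swap
j=3: A[3]=9 > 6 → no swap
j=4: A[4]=15 > 6 → no swap
j=5: A[5]=14 > 6 → no swap
j=6: A[6]=4 ≤ 6 → i=1, swap A[1],A[6] → 3 4 20 9 15 14 21 11 16 22 6
j=7: A[7]=11 > 6 → no swap
j=8: A[8]=16 > 6 → no swap
j=9: A[9]=22 > 6 → no swap
final swap A[2],A[10] → 3 4 6 9 15 14 21 11 16 22 20; return 2

3 4 6 9 15 14 21 11 16 22 20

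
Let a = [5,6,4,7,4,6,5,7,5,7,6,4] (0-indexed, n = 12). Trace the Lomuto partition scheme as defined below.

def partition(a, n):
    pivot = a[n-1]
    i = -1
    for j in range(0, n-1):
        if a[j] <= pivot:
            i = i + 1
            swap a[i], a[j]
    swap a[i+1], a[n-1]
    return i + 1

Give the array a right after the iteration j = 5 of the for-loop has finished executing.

pivot = a[11] = 4; i = -1
j=0: a[0]=5 > 4 → no swap
j=1: a[1]=6 > 4 → no swap
j=2: a[2]=4 ≤ 4 → i=0, swap a[0],a[2] → [4,6,5,7,4,6,5,7,5,7,6,4]
j=3: a[3]=7 > 4 → no swap
j=4: a[4]=4 ≤ 4 → i=1, swap a[1],a[4] → [4,4,5,7,6,6,5,7,5,7,6,4]
j=5: a[5]=6 > 4 → no swap
(after j=5) a = [4,4,5,7,6,6,5,7,5,7,6,4]

[4,4,5,7,6,6,5,7,5,7,6,4]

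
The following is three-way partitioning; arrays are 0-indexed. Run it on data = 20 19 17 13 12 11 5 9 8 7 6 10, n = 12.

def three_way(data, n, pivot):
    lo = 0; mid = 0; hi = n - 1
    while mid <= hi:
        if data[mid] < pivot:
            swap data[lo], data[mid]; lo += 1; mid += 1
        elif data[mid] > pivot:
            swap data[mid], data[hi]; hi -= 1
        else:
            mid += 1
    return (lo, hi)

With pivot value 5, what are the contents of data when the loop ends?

5 17 13 12 11 19 9 8 7 6 10 20

pivot = 5; lo=0, mid=0, hi=11
data[mid]=20>5: swap data[0],data[11]; hi=10 → 10 19 17 13 12 11 5 9 8 7 6 20
data[mid]=10>5: swap data[0],data[10]; hi=9 → 6 19 17 13 12 11 5 9 8 7 10 20
data[mid]=6>5: swap data[0],data[9]; hi=8 → 7 19 17 13 12 11 5 9 8 6 10 20
data[mid]=7>5: swap data[0],data[8]; hi=7 → 8 19 17 13 12 11 5 9 7 6 10 20
data[mid]=8>5: swap data[0],data[7]; hi=6 → 9 19 17 13 12 11 5 8 7 6 10 20
data[mid]=9>5: swap data[0],data[6]; hi=5 → 5 19 17 13 12 11 9 8 7 6 10 20
data[mid]=5=5: mid=1
data[mid]=19>5: swap data[1],data[5]; hi=4 → 5 11 17 13 12 19 9 8 7 6 10 20
data[mid]=11>5: swap data[1],data[4]; hi=3 → 5 12 17 13 11 19 9 8 7 6 10 20
data[mid]=12>5: swap data[1],data[3]; hi=2 → 5 13 17 12 11 19 9 8 7 6 10 20
data[mid]=13>5: swap data[1],data[2]; hi=1 → 5 17 13 12 11 19 9 8 7 6 10 20
data[mid]=17>5: swap data[1],data[1]; hi=0 → 5 17 13 12 11 19 9 8 7 6 10 20
end: lo=0, hi=0; data = 5 17 13 12 11 19 9 8 7 6 10 20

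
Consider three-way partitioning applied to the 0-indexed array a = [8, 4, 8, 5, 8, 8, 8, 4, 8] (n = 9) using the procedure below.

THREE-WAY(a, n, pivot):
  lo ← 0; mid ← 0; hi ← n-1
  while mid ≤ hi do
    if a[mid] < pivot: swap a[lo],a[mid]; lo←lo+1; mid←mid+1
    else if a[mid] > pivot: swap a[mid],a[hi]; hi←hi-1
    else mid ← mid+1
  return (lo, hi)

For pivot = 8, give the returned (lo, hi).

(3, 8)

lo=0 mid=0 hi=8
8=8: mid=1
4<8: swap(0,1), lo=1 mid=2 ⇒ [4, 8, 8, 5, 8, 8, 8, 4, 8]
8=8: mid=3
5<8: swap(1,3), lo=2 mid=4 ⇒ [4, 5, 8, 8, 8, 8, 8, 4, 8]
8=8: mid=5
8=8: mid=6
8=8: mid=7
4<8: swap(2,7), lo=3 mid=8 ⇒ [4, 5, 4, 8, 8, 8, 8, 8, 8]
8=8: mid=9
done. lo=3 hi=8; a=[4, 5, 4, 8, 8, 8, 8, 8, 8]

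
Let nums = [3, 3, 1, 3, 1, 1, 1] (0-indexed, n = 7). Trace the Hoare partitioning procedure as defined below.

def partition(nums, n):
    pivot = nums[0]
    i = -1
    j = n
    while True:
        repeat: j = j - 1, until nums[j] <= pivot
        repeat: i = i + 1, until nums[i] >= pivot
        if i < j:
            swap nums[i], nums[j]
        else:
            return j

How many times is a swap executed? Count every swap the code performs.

3

pivot = nums[0] = 3; i = -1, j = 7
j→6 (nums[6]=1≤3), i→0 (nums[0]=3≥3); i<j, swap → [1, 3, 1, 3, 1, 1, 3]
j→5 (nums[5]=1≤3), i→1 (nums[1]=3≥3); i<j, swap → [1, 1, 1, 3, 1, 3, 3]
j→4 (nums[4]=1≤3), i→3 (nums[3]=3≥3); i<j, swap → [1, 1, 1, 1, 3, 3, 3]
j→3, i→4; i≥j, return j=3. nums = [1, 1, 1, 1, 3, 3, 3]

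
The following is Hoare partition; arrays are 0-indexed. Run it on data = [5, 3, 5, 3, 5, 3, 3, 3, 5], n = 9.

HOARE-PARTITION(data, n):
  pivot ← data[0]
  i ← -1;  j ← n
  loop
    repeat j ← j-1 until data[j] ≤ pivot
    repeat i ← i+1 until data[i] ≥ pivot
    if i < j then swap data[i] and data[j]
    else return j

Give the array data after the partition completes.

[5, 3, 3, 3, 3, 3, 5, 5, 5]

pivot=5
j stops at 8 (5), i stops at 0 (5); swap ⇒ [5, 3, 5, 3, 5, 3, 3, 3, 5]
j stops at 7 (3), i stops at 2 (5); swap ⇒ [5, 3, 3, 3, 5, 3, 3, 5, 5]
j stops at 6 (3), i stops at 4 (5); swap ⇒ [5, 3, 3, 3, 3, 3, 5, 5, 5]
j stops at 5, i stops at 6; i≥j ⇒ return 5. data=[5, 3, 3, 3, 3, 3, 5, 5, 5]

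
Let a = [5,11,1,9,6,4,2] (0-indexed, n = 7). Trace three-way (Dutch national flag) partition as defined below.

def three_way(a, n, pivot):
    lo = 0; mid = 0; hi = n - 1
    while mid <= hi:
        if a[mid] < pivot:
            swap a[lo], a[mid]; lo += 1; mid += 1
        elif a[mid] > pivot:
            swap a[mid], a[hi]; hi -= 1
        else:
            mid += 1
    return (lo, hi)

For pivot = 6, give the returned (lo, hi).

lo=0 mid=0 hi=6
5<6: swap(0,0), lo=1 mid=1 ⇒ [5,11,1,9,6,4,2]
11>6: swap(1,6), hi=5 ⇒ [5,2,1,9,6,4,11]
2<6: swap(1,1), lo=2 mid=2 ⇒ [5,2,1,9,6,4,11]
1<6: swap(2,2), lo=3 mid=3 ⇒ [5,2,1,9,6,4,11]
9>6: swap(3,5), hi=4 ⇒ [5,2,1,4,6,9,11]
4<6: swap(3,3), lo=4 mid=4 ⇒ [5,2,1,4,6,9,11]
6=6: mid=5
done. lo=4 hi=4; a=[5,2,1,4,6,9,11]

(4, 4)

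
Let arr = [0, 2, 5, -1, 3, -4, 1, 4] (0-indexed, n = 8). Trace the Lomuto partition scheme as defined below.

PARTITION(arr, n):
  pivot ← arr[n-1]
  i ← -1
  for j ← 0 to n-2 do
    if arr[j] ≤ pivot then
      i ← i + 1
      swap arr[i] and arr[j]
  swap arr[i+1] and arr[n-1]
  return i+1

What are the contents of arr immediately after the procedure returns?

pivot=4, i=-1
j=0: 0≤4, i=0, swap(0,0) ⇒ [0, 2, 5, -1, 3, -4, 1, 4]
j=1: 2≤4, i=1, swap(1,1) ⇒ [0, 2, 5, -1, 3, -4, 1, 4]
j=2: 5>4, skip
j=3: -1≤4, i=2, swap(2,3) ⇒ [0, 2, -1, 5, 3, -4, 1, 4]
j=4: 3≤4, i=3, swap(3,4) ⇒ [0, 2, -1, 3, 5, -4, 1, 4]
j=5: -4≤4, i=4, swap(4,5) ⇒ [0, 2, -1, 3, -4, 5, 1, 4]
j=6: 1≤4, i=5, swap(5,6) ⇒ [0, 2, -1, 3, -4, 1, 5, 4]
swap(6,7) ⇒ [0, 2, -1, 3, -4, 1, 4, 5]; return 6

[0, 2, -1, 3, -4, 1, 4, 5]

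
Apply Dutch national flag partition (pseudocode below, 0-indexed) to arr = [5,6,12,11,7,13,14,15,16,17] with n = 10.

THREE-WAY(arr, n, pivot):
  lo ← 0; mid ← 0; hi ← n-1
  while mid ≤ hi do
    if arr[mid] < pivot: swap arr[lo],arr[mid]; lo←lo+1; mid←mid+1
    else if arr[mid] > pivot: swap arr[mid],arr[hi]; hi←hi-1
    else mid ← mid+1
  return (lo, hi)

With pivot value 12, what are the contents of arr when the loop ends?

pivot = 12; lo=0, mid=0, hi=9
arr[mid]=5<12: swap arr[0],arr[0]; lo=1,mid=1 → [5,6,12,11,7,13,14,15,16,17]
arr[mid]=6<12: swap arr[1],arr[1]; lo=2,mid=2 → [5,6,12,11,7,13,14,15,16,17]
arr[mid]=12=12: mid=3
arr[mid]=11<12: swap arr[2],arr[3]; lo=3,mid=4 → [5,6,11,12,7,13,14,15,16,17]
arr[mid]=7<12: swap arr[3],arr[4]; lo=4,mid=5 → [5,6,11,7,12,13,14,15,16,17]
arr[mid]=13>12: swap arr[5],arr[9]; hi=8 → [5,6,11,7,12,17,14,15,16,13]
arr[mid]=17>12: swap arr[5],arr[8]; hi=7 → [5,6,11,7,12,16,14,15,17,13]
arr[mid]=16>12: swap arr[5],arr[7]; hi=6 → [5,6,11,7,12,15,14,16,17,13]
arr[mid]=15>12: swap arr[5],arr[6]; hi=5 → [5,6,11,7,12,14,15,16,17,13]
arr[mid]=14>12: swap arr[5],arr[5]; hi=4 → [5,6,11,7,12,14,15,16,17,13]
end: lo=4, hi=4; arr = [5,6,11,7,12,14,15,16,17,13]

[5,6,11,7,12,14,15,16,17,13]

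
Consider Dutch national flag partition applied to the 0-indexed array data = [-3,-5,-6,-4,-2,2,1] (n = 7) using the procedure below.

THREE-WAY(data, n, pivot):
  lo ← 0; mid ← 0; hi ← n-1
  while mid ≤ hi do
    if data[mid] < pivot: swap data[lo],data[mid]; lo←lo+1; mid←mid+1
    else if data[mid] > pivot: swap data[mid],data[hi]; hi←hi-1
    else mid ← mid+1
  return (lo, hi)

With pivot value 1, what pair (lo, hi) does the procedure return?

pivot = 1; lo=0, mid=0, hi=6
data[mid]=-3<1: swap data[0],data[0]; lo=1,mid=1 → [-3,-5,-6,-4,-2,2,1]
data[mid]=-5<1: swap data[1],data[1]; lo=2,mid=2 → [-3,-5,-6,-4,-2,2,1]
data[mid]=-6<1: swap data[2],data[2]; lo=3,mid=3 → [-3,-5,-6,-4,-2,2,1]
data[mid]=-4<1: swap data[3],data[3]; lo=4,mid=4 → [-3,-5,-6,-4,-2,2,1]
data[mid]=-2<1: swap data[4],data[4]; lo=5,mid=5 → [-3,-5,-6,-4,-2,2,1]
data[mid]=2>1: swap data[5],data[6]; hi=5 → [-3,-5,-6,-4,-2,1,2]
data[mid]=1=1: mid=6
end: lo=5, hi=5; data = [-3,-5,-6,-4,-2,1,2]

(5, 5)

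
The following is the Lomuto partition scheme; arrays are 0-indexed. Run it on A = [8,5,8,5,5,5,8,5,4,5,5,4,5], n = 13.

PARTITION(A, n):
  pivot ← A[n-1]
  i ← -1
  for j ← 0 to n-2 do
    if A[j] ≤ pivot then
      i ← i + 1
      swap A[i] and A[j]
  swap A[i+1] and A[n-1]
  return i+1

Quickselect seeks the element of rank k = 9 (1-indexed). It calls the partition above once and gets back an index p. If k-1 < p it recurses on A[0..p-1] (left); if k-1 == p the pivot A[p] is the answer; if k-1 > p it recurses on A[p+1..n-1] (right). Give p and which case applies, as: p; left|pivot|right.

9; left

pivot = A[12] = 5; i = -1
j=0: A[0]=8 > 5 → no swap
j=1: A[1]=5 ≤ 5 → i=0, swap A[0],A[1] → [5,8,8,5,5,5,8,5,4,5,5,4,5]
j=2: A[2]=8 > 5 → no swap
j=3: A[3]=5 ≤ 5 → i=1, swap A[1],A[3] → [5,5,8,8,5,5,8,5,4,5,5,4,5]
j=4: A[4]=5 ≤ 5 → i=2, swap A[2],A[4] → [5,5,5,8,8,5,8,5,4,5,5,4,5]
j=5: A[5]=5 ≤ 5 → i=3, swap A[3],A[5] → [5,5,5,5,8,8,8,5,4,5,5,4,5]
j=6: A[6]=8 > 5 → no swap
j=7: A[7]=5 ≤ 5 → i=4, swap A[4],A[7] → [5,5,5,5,5,8,8,8,4,5,5,4,5]
j=8: A[8]=4 ≤ 5 → i=5, swap A[5],A[8] → [5,5,5,5,5,4,8,8,8,5,5,4,5]
j=9: A[9]=5 ≤ 5 → i=6, swap A[6],A[9] → [5,5,5,5,5,4,5,8,8,8,5,4,5]
j=10: A[10]=5 ≤ 5 → i=7, swap A[7],A[10] → [5,5,5,5,5,4,5,5,8,8,8,4,5]
j=11: A[11]=4 ≤ 5 → i=8, swap A[8],A[11] → [5,5,5,5,5,4,5,5,4,8,8,8,5]
final swap A[9],A[12] → [5,5,5,5,5,4,5,5,4,5,8,8,8]; return 9
p = 9; k-1 = 8 < 9 ⇒ left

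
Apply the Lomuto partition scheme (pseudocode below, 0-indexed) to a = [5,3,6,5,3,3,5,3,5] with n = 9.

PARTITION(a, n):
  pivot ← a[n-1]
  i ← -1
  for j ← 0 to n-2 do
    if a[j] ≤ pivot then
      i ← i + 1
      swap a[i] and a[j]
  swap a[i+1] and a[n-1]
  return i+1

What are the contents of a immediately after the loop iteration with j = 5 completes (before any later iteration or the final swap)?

[5,3,5,3,3,6,5,3,5]

pivot=5, i=-1
j=0: 5≤5, i=0, swap(0,0) ⇒ [5,3,6,5,3,3,5,3,5]
j=1: 3≤5, i=1, swap(1,1) ⇒ [5,3,6,5,3,3,5,3,5]
j=2: 6>5, skip
j=3: 5≤5, i=2, swap(2,3) ⇒ [5,3,5,6,3,3,5,3,5]
j=4: 3≤5, i=3, swap(3,4) ⇒ [5,3,5,3,6,3,5,3,5]
j=5: 3≤5, i=4, swap(4,5) ⇒ [5,3,5,3,3,6,5,3,5]
(after j=5) a = [5,3,5,3,3,6,5,3,5]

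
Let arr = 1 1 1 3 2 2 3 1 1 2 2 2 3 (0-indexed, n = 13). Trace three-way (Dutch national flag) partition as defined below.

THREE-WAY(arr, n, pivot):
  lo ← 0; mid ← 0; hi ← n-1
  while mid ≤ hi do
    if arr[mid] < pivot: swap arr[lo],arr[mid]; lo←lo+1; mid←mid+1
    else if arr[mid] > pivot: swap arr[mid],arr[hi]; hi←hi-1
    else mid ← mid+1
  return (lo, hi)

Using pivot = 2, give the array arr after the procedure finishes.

pivot = 2; lo=0, mid=0, hi=12
arr[mid]=1<2: swap arr[0],arr[0]; lo=1,mid=1 → 1 1 1 3 2 2 3 1 1 2 2 2 3
arr[mid]=1<2: swap arr[1],arr[1]; lo=2,mid=2 → 1 1 1 3 2 2 3 1 1 2 2 2 3
arr[mid]=1<2: swap arr[2],arr[2]; lo=3,mid=3 → 1 1 1 3 2 2 3 1 1 2 2 2 3
arr[mid]=3>2: swap arr[3],arr[12]; hi=11 → 1 1 1 3 2 2 3 1 1 2 2 2 3
arr[mid]=3>2: swap arr[3],arr[11]; hi=10 → 1 1 1 2 2 2 3 1 1 2 2 3 3
arr[mid]=2=2: mid=4
arr[mid]=2=2: mid=5
arr[mid]=2=2: mid=6
arr[mid]=3>2: swap arr[6],arr[10]; hi=9 → 1 1 1 2 2 2 2 1 1 2 3 3 3
arr[mid]=2=2: mid=7
arr[mid]=1<2: swap arr[3],arr[7]; lo=4,mid=8 → 1 1 1 1 2 2 2 2 1 2 3 3 3
arr[mid]=1<2: swap arr[4],arr[8]; lo=5,mid=9 → 1 1 1 1 1 2 2 2 2 2 3 3 3
arr[mid]=2=2: mid=10
end: lo=5, hi=9; arr = 1 1 1 1 1 2 2 2 2 2 3 3 3

1 1 1 1 1 2 2 2 2 2 3 3 3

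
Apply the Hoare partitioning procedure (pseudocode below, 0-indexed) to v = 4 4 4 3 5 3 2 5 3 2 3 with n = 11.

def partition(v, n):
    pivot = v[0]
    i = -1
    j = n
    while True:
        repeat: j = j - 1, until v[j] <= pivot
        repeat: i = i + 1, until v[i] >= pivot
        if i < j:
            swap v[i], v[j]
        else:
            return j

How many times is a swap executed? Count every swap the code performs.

pivot=4
j stops at 10 (3), i stops at 0 (4); swap ⇒ 3 4 4 3 5 3 2 5 3 2 4
j stops at 9 (2), i stops at 1 (4); swap ⇒ 3 2 4 3 5 3 2 5 3 4 4
j stops at 8 (3), i stops at 2 (4); swap ⇒ 3 2 3 3 5 3 2 5 4 4 4
j stops at 6 (2), i stops at 4 (5); swap ⇒ 3 2 3 3 2 3 5 5 4 4 4
j stops at 5, i stops at 6; i≥j ⇒ return 5. v=3 2 3 3 2 3 5 5 4 4 4

4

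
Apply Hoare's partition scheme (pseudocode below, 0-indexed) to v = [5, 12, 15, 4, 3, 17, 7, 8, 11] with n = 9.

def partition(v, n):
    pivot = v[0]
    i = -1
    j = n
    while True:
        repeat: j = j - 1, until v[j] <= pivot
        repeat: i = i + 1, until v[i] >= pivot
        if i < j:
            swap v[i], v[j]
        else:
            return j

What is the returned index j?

pivot = v[0] = 5; i = -1, j = 9
j→4 (v[4]=3≤5), i→0 (v[0]=5≥5); i<j, swap → [3, 12, 15, 4, 5, 17, 7, 8, 11]
j→3 (v[3]=4≤5), i→1 (v[1]=12≥5); i<j, swap → [3, 4, 15, 12, 5, 17, 7, 8, 11]
j→1, i→2; i≥j, return j=1. v = [3, 4, 15, 12, 5, 17, 7, 8, 11]

1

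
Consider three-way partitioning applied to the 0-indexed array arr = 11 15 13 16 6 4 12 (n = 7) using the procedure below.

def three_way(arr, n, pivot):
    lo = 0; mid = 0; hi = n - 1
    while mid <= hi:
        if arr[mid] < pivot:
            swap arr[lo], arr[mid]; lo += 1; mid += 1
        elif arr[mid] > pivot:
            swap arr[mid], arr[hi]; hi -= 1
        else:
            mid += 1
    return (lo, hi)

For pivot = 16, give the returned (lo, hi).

pivot = 16; lo=0, mid=0, hi=6
arr[mid]=11<16: swap arr[0],arr[0]; lo=1,mid=1 → 11 15 13 16 6 4 12
arr[mid]=15<16: swap arr[1],arr[1]; lo=2,mid=2 → 11 15 13 16 6 4 12
arr[mid]=13<16: swap arr[2],arr[2]; lo=3,mid=3 → 11 15 13 16 6 4 12
arr[mid]=16=16: mid=4
arr[mid]=6<16: swap arr[3],arr[4]; lo=4,mid=5 → 11 15 13 6 16 4 12
arr[mid]=4<16: swap arr[4],arr[5]; lo=5,mid=6 → 11 15 13 6 4 16 12
arr[mid]=12<16: swap arr[5],arr[6]; lo=6,mid=7 → 11 15 13 6 4 12 16
end: lo=6, hi=6; arr = 11 15 13 6 4 12 16

(6, 6)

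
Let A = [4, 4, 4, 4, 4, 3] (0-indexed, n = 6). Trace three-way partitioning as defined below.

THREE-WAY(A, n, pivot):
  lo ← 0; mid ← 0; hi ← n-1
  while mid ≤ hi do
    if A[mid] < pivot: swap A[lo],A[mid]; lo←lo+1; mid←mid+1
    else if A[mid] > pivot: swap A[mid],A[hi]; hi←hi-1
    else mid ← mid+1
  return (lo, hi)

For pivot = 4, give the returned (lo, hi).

lo=0 mid=0 hi=5
4=4: mid=1
4=4: mid=2
4=4: mid=3
4=4: mid=4
4=4: mid=5
3<4: swap(0,5), lo=1 mid=6 ⇒ [3, 4, 4, 4, 4, 4]
done. lo=1 hi=5; A=[3, 4, 4, 4, 4, 4]

(1, 5)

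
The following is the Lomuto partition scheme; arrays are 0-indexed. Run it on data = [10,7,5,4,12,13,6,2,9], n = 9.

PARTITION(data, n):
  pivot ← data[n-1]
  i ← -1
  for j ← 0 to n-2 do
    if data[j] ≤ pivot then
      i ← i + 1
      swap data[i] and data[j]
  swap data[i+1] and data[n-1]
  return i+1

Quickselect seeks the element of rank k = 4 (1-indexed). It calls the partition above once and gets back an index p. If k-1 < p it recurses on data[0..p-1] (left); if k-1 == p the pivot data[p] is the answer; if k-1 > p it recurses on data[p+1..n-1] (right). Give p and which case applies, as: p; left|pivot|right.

pivot = data[8] = 9; i = -1
j=0: data[0]=10 > 9 → no swap
j=1: data[1]=7 ≤ 9 → i=0, swap data[0],data[1] → [7,10,5,4,12,13,6,2,9]
j=2: data[2]=5 ≤ 9 → i=1, swap data[1],data[2] → [7,5,10,4,12,13,6,2,9]
j=3: data[3]=4 ≤ 9 → i=2, swap data[2],data[3] → [7,5,4,10,12,13,6,2,9]
j=4: data[4]=12 > 9 → no swap
j=5: data[5]=13 > 9 → no swap
j=6: data[6]=6 ≤ 9 → i=3, swap data[3],data[6] → [7,5,4,6,12,13,10,2,9]
j=7: data[7]=2 ≤ 9 → i=4, swap data[4],data[7] → [7,5,4,6,2,13,10,12,9]
final swap data[5],data[8] → [7,5,4,6,2,9,10,12,13]; return 5
p = 5; k-1 = 3 < 5 ⇒ left

5; left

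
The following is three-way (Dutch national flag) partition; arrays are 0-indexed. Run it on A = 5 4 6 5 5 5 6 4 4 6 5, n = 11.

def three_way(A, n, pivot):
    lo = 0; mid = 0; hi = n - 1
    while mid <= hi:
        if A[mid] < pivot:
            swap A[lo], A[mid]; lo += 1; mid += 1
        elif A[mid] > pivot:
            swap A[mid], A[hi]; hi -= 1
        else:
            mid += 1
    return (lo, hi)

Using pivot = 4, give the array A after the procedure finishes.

lo=0 mid=0 hi=10
5>4: swap(0,10), hi=9 ⇒ 5 4 6 5 5 5 6 4 4 6 5
5>4: swap(0,9), hi=8 ⇒ 6 4 6 5 5 5 6 4 4 5 5
6>4: swap(0,8), hi=7 ⇒ 4 4 6 5 5 5 6 4 6 5 5
4=4: mid=1
4=4: mid=2
6>4: swap(2,7), hi=6 ⇒ 4 4 4 5 5 5 6 6 6 5 5
4=4: mid=3
5>4: swap(3,6), hi=5 ⇒ 4 4 4 6 5 5 5 6 6 5 5
6>4: swap(3,5), hi=4 ⇒ 4 4 4 5 5 6 5 6 6 5 5
5>4: swap(3,4), hi=3 ⇒ 4 4 4 5 5 6 5 6 6 5 5
5>4: swap(3,3), hi=2 ⇒ 4 4 4 5 5 6 5 6 6 5 5
done. lo=0 hi=2; A=4 4 4 5 5 6 5 6 6 5 5

4 4 4 5 5 6 5 6 6 5 5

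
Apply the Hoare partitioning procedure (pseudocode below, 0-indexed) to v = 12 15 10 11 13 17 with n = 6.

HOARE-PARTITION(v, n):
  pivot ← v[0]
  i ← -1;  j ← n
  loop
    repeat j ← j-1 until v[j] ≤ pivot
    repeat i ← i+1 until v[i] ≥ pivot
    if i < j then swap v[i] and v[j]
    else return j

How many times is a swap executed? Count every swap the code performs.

pivot=12
j stops at 3 (11), i stops at 0 (12); swap ⇒ 11 15 10 12 13 17
j stops at 2 (10), i stops at 1 (15); swap ⇒ 11 10 15 12 13 17
j stops at 1, i stops at 2; i≥j ⇒ return 1. v=11 10 15 12 13 17

2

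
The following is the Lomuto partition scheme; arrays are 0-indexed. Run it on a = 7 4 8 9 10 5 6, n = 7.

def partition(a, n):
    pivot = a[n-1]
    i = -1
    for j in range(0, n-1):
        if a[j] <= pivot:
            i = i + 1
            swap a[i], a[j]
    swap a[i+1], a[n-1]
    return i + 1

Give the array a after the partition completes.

4 5 6 9 10 7 8

pivot=6, i=-1
j=0: 7>6, skip
j=1: 4≤6, i=0, swap(0,1) ⇒ 4 7 8 9 10 5 6
j=2: 8>6, skip
j=3: 9>6, skip
j=4: 10>6, skip
j=5: 5≤6, i=1, swap(1,5) ⇒ 4 5 8 9 10 7 6
swap(2,6) ⇒ 4 5 6 9 10 7 8; return 2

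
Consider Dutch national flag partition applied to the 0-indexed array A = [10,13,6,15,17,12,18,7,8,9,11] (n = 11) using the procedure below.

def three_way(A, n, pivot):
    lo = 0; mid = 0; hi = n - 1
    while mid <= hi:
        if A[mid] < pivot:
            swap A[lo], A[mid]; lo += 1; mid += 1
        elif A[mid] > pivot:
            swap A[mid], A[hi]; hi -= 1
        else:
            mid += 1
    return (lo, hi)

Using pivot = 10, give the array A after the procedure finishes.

pivot = 10; lo=0, mid=0, hi=10
A[mid]=10=10: mid=1
A[mid]=13>10: swap A[1],A[10]; hi=9 → [10,11,6,15,17,12,18,7,8,9,13]
A[mid]=11>10: swap A[1],A[9]; hi=8 → [10,9,6,15,17,12,18,7,8,11,13]
A[mid]=9<10: swap A[0],A[1]; lo=1,mid=2 → [9,10,6,15,17,12,18,7,8,11,13]
A[mid]=6<10: swap A[1],A[2]; lo=2,mid=3 → [9,6,10,15,17,12,18,7,8,11,13]
A[mid]=15>10: swap A[3],A[8]; hi=7 → [9,6,10,8,17,12,18,7,15,11,13]
A[mid]=8<10: swap A[2],A[3]; lo=3,mid=4 → [9,6,8,10,17,12,18,7,15,11,13]
A[mid]=17>10: swap A[4],A[7]; hi=6 → [9,6,8,10,7,12,18,17,15,11,13]
A[mid]=7<10: swap A[3],A[4]; lo=4,mid=5 → [9,6,8,7,10,12,18,17,15,11,13]
A[mid]=12>10: swap A[5],A[6]; hi=5 → [9,6,8,7,10,18,12,17,15,11,13]
A[mid]=18>10: swap A[5],A[5]; hi=4 → [9,6,8,7,10,18,12,17,15,11,13]
end: lo=4, hi=4; A = [9,6,8,7,10,18,12,17,15,11,13]

[9,6,8,7,10,18,12,17,15,11,13]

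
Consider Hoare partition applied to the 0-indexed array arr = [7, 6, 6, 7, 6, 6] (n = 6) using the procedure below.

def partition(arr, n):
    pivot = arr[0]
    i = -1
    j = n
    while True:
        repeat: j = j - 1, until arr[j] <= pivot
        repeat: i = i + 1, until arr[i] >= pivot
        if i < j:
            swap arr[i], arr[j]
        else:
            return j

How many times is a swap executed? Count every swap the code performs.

pivot=7
j stops at 5 (6), i stops at 0 (7); swap ⇒ [6, 6, 6, 7, 6, 7]
j stops at 4 (6), i stops at 3 (7); swap ⇒ [6, 6, 6, 6, 7, 7]
j stops at 3, i stops at 4; i≥j ⇒ return 3. arr=[6, 6, 6, 6, 7, 7]

2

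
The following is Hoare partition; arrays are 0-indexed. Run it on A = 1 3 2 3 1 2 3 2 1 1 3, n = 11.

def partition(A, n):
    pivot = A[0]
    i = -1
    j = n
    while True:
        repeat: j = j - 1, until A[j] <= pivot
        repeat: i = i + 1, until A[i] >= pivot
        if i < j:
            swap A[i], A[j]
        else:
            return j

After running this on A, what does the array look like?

1 1 1 3 2 2 3 2 3 1 3

pivot=1
j stops at 9 (1), i stops at 0 (1); swap ⇒ 1 3 2 3 1 2 3 2 1 1 3
j stops at 8 (1), i stops at 1 (3); swap ⇒ 1 1 2 3 1 2 3 2 3 1 3
j stops at 4 (1), i stops at 2 (2); swap ⇒ 1 1 1 3 2 2 3 2 3 1 3
j stops at 2, i stops at 3; i≥j ⇒ return 2. A=1 1 1 3 2 2 3 2 3 1 3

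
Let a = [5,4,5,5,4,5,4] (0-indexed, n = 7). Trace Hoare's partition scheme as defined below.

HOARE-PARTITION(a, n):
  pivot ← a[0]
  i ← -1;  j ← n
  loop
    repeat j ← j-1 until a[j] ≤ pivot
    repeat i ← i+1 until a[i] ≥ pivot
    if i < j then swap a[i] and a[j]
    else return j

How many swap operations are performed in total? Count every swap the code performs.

3

pivot=5
j stops at 6 (4), i stops at 0 (5); swap ⇒ [4,4,5,5,4,5,5]
j stops at 5 (5), i stops at 2 (5); swap ⇒ [4,4,5,5,4,5,5]
j stops at 4 (4), i stops at 3 (5); swap ⇒ [4,4,5,4,5,5,5]
j stops at 3, i stops at 4; i≥j ⇒ return 3. a=[4,4,5,4,5,5,5]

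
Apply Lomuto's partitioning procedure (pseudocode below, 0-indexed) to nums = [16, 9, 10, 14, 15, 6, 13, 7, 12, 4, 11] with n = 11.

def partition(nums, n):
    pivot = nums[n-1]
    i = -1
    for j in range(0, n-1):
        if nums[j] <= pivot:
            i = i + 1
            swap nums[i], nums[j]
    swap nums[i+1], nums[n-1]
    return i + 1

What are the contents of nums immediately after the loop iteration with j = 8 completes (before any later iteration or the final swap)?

[9, 10, 6, 7, 15, 16, 13, 14, 12, 4, 11]

pivot=11, i=-1
j=0: 16>11, skip
j=1: 9≤11, i=0, swap(0,1) ⇒ [9, 16, 10, 14, 15, 6, 13, 7, 12, 4, 11]
j=2: 10≤11, i=1, swap(1,2) ⇒ [9, 10, 16, 14, 15, 6, 13, 7, 12, 4, 11]
j=3: 14>11, skip
j=4: 15>11, skip
j=5: 6≤11, i=2, swap(2,5) ⇒ [9, 10, 6, 14, 15, 16, 13, 7, 12, 4, 11]
j=6: 13>11, skip
j=7: 7≤11, i=3, swap(3,7) ⇒ [9, 10, 6, 7, 15, 16, 13, 14, 12, 4, 11]
j=8: 12>11, skip
(after j=8) nums = [9, 10, 6, 7, 15, 16, 13, 14, 12, 4, 11]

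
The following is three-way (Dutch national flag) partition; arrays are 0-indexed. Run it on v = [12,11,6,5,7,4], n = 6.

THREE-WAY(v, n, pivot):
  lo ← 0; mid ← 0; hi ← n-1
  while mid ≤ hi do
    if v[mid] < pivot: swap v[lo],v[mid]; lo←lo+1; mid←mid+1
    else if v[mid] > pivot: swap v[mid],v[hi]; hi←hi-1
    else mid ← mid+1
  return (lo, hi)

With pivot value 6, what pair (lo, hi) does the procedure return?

pivot = 6; lo=0, mid=0, hi=5
v[mid]=12>6: swap v[0],v[5]; hi=4 → [4,11,6,5,7,12]
v[mid]=4<6: swap v[0],v[0]; lo=1,mid=1 → [4,11,6,5,7,12]
v[mid]=11>6: swap v[1],v[4]; hi=3 → [4,7,6,5,11,12]
v[mid]=7>6: swap v[1],v[3]; hi=2 → [4,5,6,7,11,12]
v[mid]=5<6: swap v[1],v[1]; lo=2,mid=2 → [4,5,6,7,11,12]
v[mid]=6=6: mid=3
end: lo=2, hi=2; v = [4,5,6,7,11,12]

(2, 2)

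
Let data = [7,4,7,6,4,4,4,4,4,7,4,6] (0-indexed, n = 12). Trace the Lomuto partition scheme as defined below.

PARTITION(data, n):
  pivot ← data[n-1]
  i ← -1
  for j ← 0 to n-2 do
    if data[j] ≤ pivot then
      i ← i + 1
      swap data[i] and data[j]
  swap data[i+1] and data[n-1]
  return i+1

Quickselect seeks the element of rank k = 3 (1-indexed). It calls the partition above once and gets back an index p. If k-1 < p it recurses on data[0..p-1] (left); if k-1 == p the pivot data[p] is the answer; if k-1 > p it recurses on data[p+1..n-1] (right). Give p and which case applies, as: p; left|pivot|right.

pivot=6, i=-1
j=0: 7>6, skip
j=1: 4≤6, i=0, swap(0,1) ⇒ [4,7,7,6,4,4,4,4,4,7,4,6]
j=2: 7>6, skip
j=3: 6≤6, i=1, swap(1,3) ⇒ [4,6,7,7,4,4,4,4,4,7,4,6]
j=4: 4≤6, i=2, swap(2,4) ⇒ [4,6,4,7,7,4,4,4,4,7,4,6]
j=5: 4≤6, i=3, swap(3,5) ⇒ [4,6,4,4,7,7,4,4,4,7,4,6]
j=6: 4≤6, i=4, swap(4,6) ⇒ [4,6,4,4,4,7,7,4,4,7,4,6]
j=7: 4≤6, i=5, swap(5,7) ⇒ [4,6,4,4,4,4,7,7,4,7,4,6]
j=8: 4≤6, i=6, swap(6,8) ⇒ [4,6,4,4,4,4,4,7,7,7,4,6]
j=9: 7>6, skip
j=10: 4≤6, i=7, swap(7,10) ⇒ [4,6,4,4,4,4,4,4,7,7,7,6]
swap(8,11) ⇒ [4,6,4,4,4,4,4,4,6,7,7,7]; return 8
p = 8; k-1 = 2 < 8 ⇒ left

8; left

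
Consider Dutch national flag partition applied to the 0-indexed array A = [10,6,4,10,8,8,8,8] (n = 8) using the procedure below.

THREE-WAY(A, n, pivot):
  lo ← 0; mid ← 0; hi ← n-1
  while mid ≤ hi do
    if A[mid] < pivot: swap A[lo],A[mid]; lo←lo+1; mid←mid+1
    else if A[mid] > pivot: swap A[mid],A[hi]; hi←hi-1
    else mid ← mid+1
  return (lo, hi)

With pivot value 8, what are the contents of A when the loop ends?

pivot = 8; lo=0, mid=0, hi=7
A[mid]=10>8: swap A[0],A[7]; hi=6 → [8,6,4,10,8,8,8,10]
A[mid]=8=8: mid=1
A[mid]=6<8: swap A[0],A[1]; lo=1,mid=2 → [6,8,4,10,8,8,8,10]
A[mid]=4<8: swap A[1],A[2]; lo=2,mid=3 → [6,4,8,10,8,8,8,10]
A[mid]=10>8: swap A[3],A[6]; hi=5 → [6,4,8,8,8,8,10,10]
A[mid]=8=8: mid=4
A[mid]=8=8: mid=5
A[mid]=8=8: mid=6
end: lo=2, hi=5; A = [6,4,8,8,8,8,10,10]

[6,4,8,8,8,8,10,10]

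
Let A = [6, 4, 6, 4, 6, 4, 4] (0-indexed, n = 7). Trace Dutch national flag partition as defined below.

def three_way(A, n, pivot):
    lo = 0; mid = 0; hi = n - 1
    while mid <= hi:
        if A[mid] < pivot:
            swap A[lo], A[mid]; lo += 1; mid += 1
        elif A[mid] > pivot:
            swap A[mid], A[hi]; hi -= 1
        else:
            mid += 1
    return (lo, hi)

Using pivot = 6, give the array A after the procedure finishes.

pivot = 6; lo=0, mid=0, hi=6
A[mid]=6=6: mid=1
A[mid]=4<6: swap A[0],A[1]; lo=1,mid=2 → [4, 6, 6, 4, 6, 4, 4]
A[mid]=6=6: mid=3
A[mid]=4<6: swap A[1],A[3]; lo=2,mid=4 → [4, 4, 6, 6, 6, 4, 4]
A[mid]=6=6: mid=5
A[mid]=4<6: swap A[2],A[5]; lo=3,mid=6 → [4, 4, 4, 6, 6, 6, 4]
A[mid]=4<6: swap A[3],A[6]; lo=4,mid=7 → [4, 4, 4, 4, 6, 6, 6]
end: lo=4, hi=6; A = [4, 4, 4, 4, 6, 6, 6]

[4, 4, 4, 4, 6, 6, 6]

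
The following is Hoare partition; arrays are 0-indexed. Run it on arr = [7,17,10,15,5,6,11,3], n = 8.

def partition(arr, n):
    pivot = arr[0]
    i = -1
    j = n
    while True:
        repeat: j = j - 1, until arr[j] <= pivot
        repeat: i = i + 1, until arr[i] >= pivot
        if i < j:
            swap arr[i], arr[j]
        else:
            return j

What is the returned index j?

2

pivot = arr[0] = 7; i = -1, j = 8
j→7 (arr[7]=3≤7), i→0 (arr[0]=7≥7); i<j, swap → [3,17,10,15,5,6,11,7]
j→5 (arr[5]=6≤7), i→1 (arr[1]=17≥7); i<j, swap → [3,6,10,15,5,17,11,7]
j→4 (arr[4]=5≤7), i→2 (arr[2]=10≥7); i<j, swap → [3,6,5,15,10,17,11,7]
j→2, i→3; i≥j, return j=2. arr = [3,6,5,15,10,17,11,7]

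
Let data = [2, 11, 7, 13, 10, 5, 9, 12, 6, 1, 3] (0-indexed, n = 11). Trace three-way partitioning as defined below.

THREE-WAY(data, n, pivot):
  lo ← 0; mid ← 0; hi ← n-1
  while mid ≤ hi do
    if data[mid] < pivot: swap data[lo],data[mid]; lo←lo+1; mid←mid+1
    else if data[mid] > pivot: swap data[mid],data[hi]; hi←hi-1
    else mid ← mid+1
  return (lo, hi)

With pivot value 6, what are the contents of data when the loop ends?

[2, 3, 1, 5, 6, 9, 12, 10, 13, 7, 11]

pivot = 6; lo=0, mid=0, hi=10
data[mid]=2<6: swap data[0],data[0]; lo=1,mid=1 → [2, 11, 7, 13, 10, 5, 9, 12, 6, 1, 3]
data[mid]=11>6: swap data[1],data[10]; hi=9 → [2, 3, 7, 13, 10, 5, 9, 12, 6, 1, 11]
data[mid]=3<6: swap data[1],data[1]; lo=2,mid=2 → [2, 3, 7, 13, 10, 5, 9, 12, 6, 1, 11]
data[mid]=7>6: swap data[2],data[9]; hi=8 → [2, 3, 1, 13, 10, 5, 9, 12, 6, 7, 11]
data[mid]=1<6: swap data[2],data[2]; lo=3,mid=3 → [2, 3, 1, 13, 10, 5, 9, 12, 6, 7, 11]
data[mid]=13>6: swap data[3],data[8]; hi=7 → [2, 3, 1, 6, 10, 5, 9, 12, 13, 7, 11]
data[mid]=6=6: mid=4
data[mid]=10>6: swap data[4],data[7]; hi=6 → [2, 3, 1, 6, 12, 5, 9, 10, 13, 7, 11]
data[mid]=12>6: swap data[4],data[6]; hi=5 → [2, 3, 1, 6, 9, 5, 12, 10, 13, 7, 11]
data[mid]=9>6: swap data[4],data[5]; hi=4 → [2, 3, 1, 6, 5, 9, 12, 10, 13, 7, 11]
data[mid]=5<6: swap data[3],data[4]; lo=4,mid=5 → [2, 3, 1, 5, 6, 9, 12, 10, 13, 7, 11]
end: lo=4, hi=4; data = [2, 3, 1, 5, 6, 9, 12, 10, 13, 7, 11]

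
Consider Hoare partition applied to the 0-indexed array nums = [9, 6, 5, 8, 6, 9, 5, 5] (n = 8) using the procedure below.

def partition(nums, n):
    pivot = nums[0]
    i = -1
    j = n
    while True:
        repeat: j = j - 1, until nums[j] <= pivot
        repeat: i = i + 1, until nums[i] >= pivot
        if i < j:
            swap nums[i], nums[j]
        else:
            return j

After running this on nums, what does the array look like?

[5, 6, 5, 8, 6, 5, 9, 9]

pivot = nums[0] = 9; i = -1, j = 8
j→7 (nums[7]=5≤9), i→0 (nums[0]=9≥9); i<j, swap → [5, 6, 5, 8, 6, 9, 5, 9]
j→6 (nums[6]=5≤9), i→5 (nums[5]=9≥9); i<j, swap → [5, 6, 5, 8, 6, 5, 9, 9]
j→5, i→6; i≥j, return j=5. nums = [5, 6, 5, 8, 6, 5, 9, 9]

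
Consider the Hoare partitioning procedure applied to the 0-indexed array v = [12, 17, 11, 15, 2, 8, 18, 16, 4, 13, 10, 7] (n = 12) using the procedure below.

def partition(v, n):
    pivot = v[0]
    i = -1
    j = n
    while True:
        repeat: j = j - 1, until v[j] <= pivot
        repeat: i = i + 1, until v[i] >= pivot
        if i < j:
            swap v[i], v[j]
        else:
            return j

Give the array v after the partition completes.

[7, 10, 11, 4, 2, 8, 18, 16, 15, 13, 17, 12]

pivot=12
j stops at 11 (7), i stops at 0 (12); swap ⇒ [7, 17, 11, 15, 2, 8, 18, 16, 4, 13, 10, 12]
j stops at 10 (10), i stops at 1 (17); swap ⇒ [7, 10, 11, 15, 2, 8, 18, 16, 4, 13, 17, 12]
j stops at 8 (4), i stops at 3 (15); swap ⇒ [7, 10, 11, 4, 2, 8, 18, 16, 15, 13, 17, 12]
j stops at 5, i stops at 6; i≥j ⇒ return 5. v=[7, 10, 11, 4, 2, 8, 18, 16, 15, 13, 17, 12]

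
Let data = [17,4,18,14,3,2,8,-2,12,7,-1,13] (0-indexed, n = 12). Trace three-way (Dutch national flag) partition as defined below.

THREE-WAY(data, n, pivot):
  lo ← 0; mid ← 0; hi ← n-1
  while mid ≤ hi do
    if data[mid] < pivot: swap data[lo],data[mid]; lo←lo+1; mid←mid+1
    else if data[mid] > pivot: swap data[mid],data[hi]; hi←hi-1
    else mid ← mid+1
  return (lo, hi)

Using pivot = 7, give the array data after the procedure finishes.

[-1,4,-2,3,2,7,8,12,14,18,13,17]

pivot = 7; lo=0, mid=0, hi=11
data[mid]=17>7: swap data[0],data[11]; hi=10 → [13,4,18,14,3,2,8,-2,12,7,-1,17]
data[mid]=13>7: swap data[0],data[10]; hi=9 → [-1,4,18,14,3,2,8,-2,12,7,13,17]
data[mid]=-1<7: swap data[0],data[0]; lo=1,mid=1 → [-1,4,18,14,3,2,8,-2,12,7,13,17]
data[mid]=4<7: swap data[1],data[1]; lo=2,mid=2 → [-1,4,18,14,3,2,8,-2,12,7,13,17]
data[mid]=18>7: swap data[2],data[9]; hi=8 → [-1,4,7,14,3,2,8,-2,12,18,13,17]
data[mid]=7=7: mid=3
data[mid]=14>7: swap data[3],data[8]; hi=7 → [-1,4,7,12,3,2,8,-2,14,18,13,17]
data[mid]=12>7: swap data[3],data[7]; hi=6 → [-1,4,7,-2,3,2,8,12,14,18,13,17]
data[mid]=-2<7: swap data[2],data[3]; lo=3,mid=4 → [-1,4,-2,7,3,2,8,12,14,18,13,17]
data[mid]=3<7: swap data[3],data[4]; lo=4,mid=5 → [-1,4,-2,3,7,2,8,12,14,18,13,17]
data[mid]=2<7: swap data[4],data[5]; lo=5,mid=6 → [-1,4,-2,3,2,7,8,12,14,18,13,17]
data[mid]=8>7: swap data[6],data[6]; hi=5 → [-1,4,-2,3,2,7,8,12,14,18,13,17]
end: lo=5, hi=5; data = [-1,4,-2,3,2,7,8,12,14,18,13,17]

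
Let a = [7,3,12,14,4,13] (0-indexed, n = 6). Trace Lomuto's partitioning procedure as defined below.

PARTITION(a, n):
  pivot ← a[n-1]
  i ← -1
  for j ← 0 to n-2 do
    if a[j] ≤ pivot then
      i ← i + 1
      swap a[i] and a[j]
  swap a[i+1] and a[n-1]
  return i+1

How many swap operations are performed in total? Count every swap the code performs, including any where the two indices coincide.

pivot = a[5] = 13; i = -1
j=0: a[0]=7 ≤ 13 → i=0, swap a[0],a[0] (no change) → [7,3,12,14,4,13]
j=1: a[1]=3 ≤ 13 → i=1, swap a[1],a[1] (no change) → [7,3,12,14,4,13]
j=2: a[2]=12 ≤ 13 → i=2, swap a[2],a[2] (no change) → [7,3,12,14,4,13]
j=3: a[3]=14 > 13 → no swap
j=4: a[4]=4 ≤ 13 → i=3, swap a[3],a[4] → [7,3,12,4,14,13]
final swap a[4],a[5] → [7,3,12,4,13,14]; return 4

5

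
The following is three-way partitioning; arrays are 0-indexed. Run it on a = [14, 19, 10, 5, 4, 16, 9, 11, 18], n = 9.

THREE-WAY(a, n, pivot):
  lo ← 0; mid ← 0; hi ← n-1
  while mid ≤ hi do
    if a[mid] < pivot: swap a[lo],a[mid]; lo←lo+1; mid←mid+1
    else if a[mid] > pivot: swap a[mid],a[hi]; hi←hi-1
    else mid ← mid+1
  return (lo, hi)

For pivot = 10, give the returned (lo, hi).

(3, 3)

pivot = 10; lo=0, mid=0, hi=8
a[mid]=14>10: swap a[0],a[8]; hi=7 → [18, 19, 10, 5, 4, 16, 9, 11, 14]
a[mid]=18>10: swap a[0],a[7]; hi=6 → [11, 19, 10, 5, 4, 16, 9, 18, 14]
a[mid]=11>10: swap a[0],a[6]; hi=5 → [9, 19, 10, 5, 4, 16, 11, 18, 14]
a[mid]=9<10: swap a[0],a[0]; lo=1,mid=1 → [9, 19, 10, 5, 4, 16, 11, 18, 14]
a[mid]=19>10: swap a[1],a[5]; hi=4 → [9, 16, 10, 5, 4, 19, 11, 18, 14]
a[mid]=16>10: swap a[1],a[4]; hi=3 → [9, 4, 10, 5, 16, 19, 11, 18, 14]
a[mid]=4<10: swap a[1],a[1]; lo=2,mid=2 → [9, 4, 10, 5, 16, 19, 11, 18, 14]
a[mid]=10=10: mid=3
a[mid]=5<10: swap a[2],a[3]; lo=3,mid=4 → [9, 4, 5, 10, 16, 19, 11, 18, 14]
end: lo=3, hi=3; a = [9, 4, 5, 10, 16, 19, 11, 18, 14]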